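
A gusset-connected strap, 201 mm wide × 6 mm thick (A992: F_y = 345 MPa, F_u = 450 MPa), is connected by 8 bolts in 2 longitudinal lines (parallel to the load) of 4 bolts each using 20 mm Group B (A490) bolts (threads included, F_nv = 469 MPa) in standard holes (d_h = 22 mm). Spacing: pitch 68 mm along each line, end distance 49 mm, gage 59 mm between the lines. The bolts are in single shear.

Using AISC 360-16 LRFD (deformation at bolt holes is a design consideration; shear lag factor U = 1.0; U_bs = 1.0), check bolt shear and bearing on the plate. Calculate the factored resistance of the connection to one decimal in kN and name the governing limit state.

Bolt shear: A_b = π(20)²/4 = 314.16 mm². φR_n = 0.75 × 469 × 314.16 × 8 × 1 = 884.0 kN.
Bearing (6 mm plate, F_u = 450 MPa): end bolts L_c = 49 − 22/2 = 38, R_n = min(1.2×38×6×450, 2.4×20×6×450) = 123.12 kN/bolt; interior L_c = 68 − 22 = 46, R_n = 129.6 kN/bolt. φR_n = 0.75 × (2×123.12 + 6×129.6) = 767.9 kN.
Governing: min(884.0, 767.9) = 767.9 kN → bearing.

767.9 kN (bearing governs)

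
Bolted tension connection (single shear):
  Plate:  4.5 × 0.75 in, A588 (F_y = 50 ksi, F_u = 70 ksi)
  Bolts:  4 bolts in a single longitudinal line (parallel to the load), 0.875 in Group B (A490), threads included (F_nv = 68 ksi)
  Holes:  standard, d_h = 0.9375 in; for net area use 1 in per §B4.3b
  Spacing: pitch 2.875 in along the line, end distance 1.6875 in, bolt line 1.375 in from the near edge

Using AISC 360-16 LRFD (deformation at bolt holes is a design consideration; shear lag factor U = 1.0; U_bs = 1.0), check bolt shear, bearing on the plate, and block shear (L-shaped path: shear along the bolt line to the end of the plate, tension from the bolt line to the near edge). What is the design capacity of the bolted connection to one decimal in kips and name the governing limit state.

122.7 kips (bolt shear governs)

Bolt shear: A_b = π(0.875)²/4 = 0.60132 in². φR_n = 0.75 × 68 × 0.60132 × 4 × 1 = 122.7 kips.
Bearing (0.75 in plate, F_u = 70 ksi): end bolts L_c = 1.6875 − 0.9375/2 = 1.21875, R_n = min(1.2×1.21875×0.75×70, 2.4×0.875×0.75×70) = 76.781 kips/bolt; interior L_c = 2.875 − 0.9375 = 1.9375, R_n = 110.25 kips/bolt. φR_n = 0.75 × (1×76.781 + 3×110.25) = 305.6 kips.
Block shear: shear path 1×[1.6875+3×2.875] = 1×10.3125 in, A_gv = 7.7344, A_nv = 1×(10.3125 − 3.5×1)×0.75 = 5.1094 in²; tension to near edge: (1.375 − 0.5×1)×0.75 = 0.65625 in². R_n = min(0.6×70×5.1094, 0.6×50×7.7344) + 1.0×70×0.65625 = min(214.59, 232.03) + 45.938 = 260.53 kips. φR_n = 0.75 × 260.53 = 195.4 kips.
Governing: min(122.7, 305.6, 195.4) = 122.7 kips → bolt shear.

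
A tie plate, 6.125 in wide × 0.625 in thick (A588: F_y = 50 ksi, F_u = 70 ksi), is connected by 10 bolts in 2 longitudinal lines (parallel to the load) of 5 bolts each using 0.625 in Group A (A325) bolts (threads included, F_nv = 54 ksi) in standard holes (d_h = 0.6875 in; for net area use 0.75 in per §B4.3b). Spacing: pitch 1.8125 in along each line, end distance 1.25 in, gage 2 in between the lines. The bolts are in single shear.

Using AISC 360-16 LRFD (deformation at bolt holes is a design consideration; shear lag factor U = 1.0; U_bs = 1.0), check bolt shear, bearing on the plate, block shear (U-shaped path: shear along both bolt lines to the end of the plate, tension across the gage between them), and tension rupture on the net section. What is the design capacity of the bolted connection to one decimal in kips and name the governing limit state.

124.3 kips (bolt shear governs)

Bolt shear: A_b = π(0.625)²/4 = 0.3068 in². φR_n = 0.75 × 54 × 0.3068 × 10 × 1 = 124.3 kips.
Bearing (0.625 in plate, F_u = 70 ksi): end bolts L_c = 1.25 − 0.6875/2 = 0.90625, R_n = min(1.2×0.90625×0.625×70, 2.4×0.625×0.625×70) = 47.578 kips/bolt; interior L_c = 1.8125 − 0.6875 = 1.125, R_n = 59.063 kips/bolt. φR_n = 0.75 × (2×47.578 + 8×59.063) = 425.7 kips.
Block shear: shear path 2×[1.25+4×1.8125] = 2×8.5 in, A_gv = 10.625, A_nv = 2×(8.5 − 4.5×0.75)×0.625 = 6.4063 in²; tension across gage: (2 − 1×0.75)×0.625 = 0.78125 in². R_n = min(0.6×70×6.4063, 0.6×50×10.625) + 1.0×70×0.78125 = min(269.06, 318.75) + 54.688 = 323.75 kips. φR_n = 0.75 × 323.75 = 242.8 kips.
Tension rupture (net): A_n = (6.125 − 2×0.75)×0.625 = 2.8906 in² (U = 1.0, A_e = A_n). φR_n = 0.75 × 70 × 2.8906 = 151.8 kips.
Governing: min(124.3, 425.7, 242.8, 151.8) = 124.3 kips → bolt shear.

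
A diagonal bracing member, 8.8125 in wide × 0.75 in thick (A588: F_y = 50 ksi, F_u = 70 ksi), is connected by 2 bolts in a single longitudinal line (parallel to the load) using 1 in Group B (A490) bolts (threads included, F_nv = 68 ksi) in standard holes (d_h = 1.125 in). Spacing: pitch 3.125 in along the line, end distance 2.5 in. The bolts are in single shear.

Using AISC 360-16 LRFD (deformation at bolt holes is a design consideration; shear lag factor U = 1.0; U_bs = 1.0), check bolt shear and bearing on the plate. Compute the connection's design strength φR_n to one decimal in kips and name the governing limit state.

80.1 kips (bolt shear governs)

Bolt shear: A_b = π(1)²/4 = 0.7854 in². φR_n = 0.75 × 68 × 0.7854 × 2 × 1 = 80.1 kips.
Bearing (0.75 in plate, F_u = 70 ksi): end bolts L_c = 2.5 − 1.125/2 = 1.9375, R_n = min(1.2×1.9375×0.75×70, 2.4×1×0.75×70) = 122.06 kips/bolt; interior L_c = 3.125 − 1.125 = 2, R_n = 126 kips/bolt. φR_n = 0.75 × (1×122.06 + 1×126) = 186.0 kips.
Governing: min(80.1, 186.0) = 80.1 kips → bolt shear.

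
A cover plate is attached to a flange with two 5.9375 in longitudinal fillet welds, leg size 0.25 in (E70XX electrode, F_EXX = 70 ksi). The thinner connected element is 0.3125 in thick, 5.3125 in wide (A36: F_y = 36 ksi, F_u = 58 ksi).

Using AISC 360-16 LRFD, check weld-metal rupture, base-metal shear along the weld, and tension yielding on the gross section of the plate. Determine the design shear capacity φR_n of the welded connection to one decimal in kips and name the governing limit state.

53.8 kips (gross-section yield governs)

Weld metal: throat = 0.707×0.25 = 0.17675 in, L = 2×5.9375 = 11.875 in. φR_n = 0.75 × 0.6 × 70 × 0.17675 × 11.875 = 66.1 kips.
Base metal shear (0.3125 in plate): yield φR_n = 1.0×0.6×36×0.3125×11.875 = 80.2 kips; rupture φR_n = 0.75×0.6×58×0.3125×11.875 = 96.9 kips; take 80.2 kips (yield).
Tension yield (gross): A_g = 5.3125×0.3125 = 1.6602 in². φR_n = 0.90 × 36 × 1.6602 = 53.8 kips.
Governing: min(66.1, 80.2, 53.8) = 53.8 kips → gross-section yield.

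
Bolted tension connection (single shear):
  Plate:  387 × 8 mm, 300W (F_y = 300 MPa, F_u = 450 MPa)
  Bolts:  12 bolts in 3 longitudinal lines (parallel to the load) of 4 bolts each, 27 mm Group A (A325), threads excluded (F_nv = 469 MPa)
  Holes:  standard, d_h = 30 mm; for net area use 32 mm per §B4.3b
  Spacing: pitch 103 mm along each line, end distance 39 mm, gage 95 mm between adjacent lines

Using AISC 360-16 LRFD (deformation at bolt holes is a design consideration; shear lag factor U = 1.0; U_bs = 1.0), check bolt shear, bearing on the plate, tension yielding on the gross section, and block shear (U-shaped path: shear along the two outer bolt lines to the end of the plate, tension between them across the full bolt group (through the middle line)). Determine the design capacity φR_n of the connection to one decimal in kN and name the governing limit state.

835.9 kN (gross-section yield governs)

Bolt shear: A_b = π(27)²/4 = 572.56 mm². φR_n = 0.75 × 469 × 572.56 × 12 × 1 = 2416.8 kN.
Bearing (8 mm plate, F_u = 450 MPa): end bolts L_c = 39 − 30/2 = 24, R_n = min(1.2×24×8×450, 2.4×27×8×450) = 103.68 kN/bolt; interior L_c = 103 − 30 = 73, R_n = 233.28 kN/bolt. φR_n = 0.75 × (3×103.68 + 9×233.28) = 1807.9 kN.
Tension yield (gross): A_g = 387×8 = 3096 mm². φR_n = 0.90 × 300 × 3096 = 835.9 kN.
Block shear: shear path 2×[39+3×103] = 2×348 mm, A_gv = 5568, A_nv = 2×(348 − 3.5×32)×8 = 3776 mm²; tension across gage: (190 − 2×32)×8 = 1008 mm². R_n = min(0.6×450×3776, 0.6×300×5568) + 1.0×450×1008 = min(1019.5, 1002.2) + 453.6 = 1455.8 kN. φR_n = 0.75 × 1455.8 = 1091.9 kN.
Governing: min(2416.8, 1807.9, 835.9, 1091.9) = 835.9 kN → gross-section yield.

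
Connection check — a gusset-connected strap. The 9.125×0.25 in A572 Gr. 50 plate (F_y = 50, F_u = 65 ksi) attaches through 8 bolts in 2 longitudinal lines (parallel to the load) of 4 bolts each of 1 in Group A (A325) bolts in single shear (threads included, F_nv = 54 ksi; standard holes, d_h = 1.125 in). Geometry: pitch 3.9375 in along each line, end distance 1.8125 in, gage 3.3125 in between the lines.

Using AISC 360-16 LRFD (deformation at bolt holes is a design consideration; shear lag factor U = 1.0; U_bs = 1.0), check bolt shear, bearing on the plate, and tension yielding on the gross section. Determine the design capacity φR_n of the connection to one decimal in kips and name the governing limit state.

102.7 kips (gross-section yield governs)

Bolt shear: A_b = π(1)²/4 = 0.7854 in². φR_n = 0.75 × 54 × 0.7854 × 8 × 1 = 254.5 kips.
Bearing (0.25 in plate, F_u = 65 ksi): end bolts L_c = 1.8125 − 1.125/2 = 1.25, R_n = min(1.2×1.25×0.25×65, 2.4×1×0.25×65) = 24.375 kips/bolt; interior L_c = 3.9375 − 1.125 = 2.8125, R_n = 39 kips/bolt. φR_n = 0.75 × (2×24.375 + 6×39) = 212.1 kips.
Tension yield (gross): A_g = 9.125×0.25 = 2.2813 in². φR_n = 0.90 × 50 × 2.2813 = 102.7 kips.
Governing: min(254.5, 212.1, 102.7) = 102.7 kips → gross-section yield.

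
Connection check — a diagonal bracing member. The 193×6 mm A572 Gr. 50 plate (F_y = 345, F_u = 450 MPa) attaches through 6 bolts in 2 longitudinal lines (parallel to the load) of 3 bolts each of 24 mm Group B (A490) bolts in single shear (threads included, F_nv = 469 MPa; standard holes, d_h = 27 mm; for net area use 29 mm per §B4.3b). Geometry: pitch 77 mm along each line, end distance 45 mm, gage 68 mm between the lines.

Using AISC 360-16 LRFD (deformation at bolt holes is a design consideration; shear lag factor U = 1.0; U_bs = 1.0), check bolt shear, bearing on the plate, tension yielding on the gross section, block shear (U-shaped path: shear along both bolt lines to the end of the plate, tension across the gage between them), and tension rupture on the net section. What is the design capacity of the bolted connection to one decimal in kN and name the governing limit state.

Bolt shear: A_b = π(24)²/4 = 452.39 mm². φR_n = 0.75 × 469 × 452.39 × 6 × 1 = 954.8 kN.
Bearing (6 mm plate, F_u = 450 MPa): end bolts L_c = 45 − 27/2 = 31.5, R_n = min(1.2×31.5×6×450, 2.4×24×6×450) = 102.06 kN/bolt; interior L_c = 77 − 27 = 50, R_n = 155.52 kN/bolt. φR_n = 0.75 × (2×102.06 + 4×155.52) = 619.7 kN.
Tension yield (gross): A_g = 193×6 = 1158 mm². φR_n = 0.90 × 345 × 1158 = 359.6 kN.
Block shear: shear path 2×[45+2×77] = 2×199 mm, A_gv = 2388, A_nv = 2×(199 − 2.5×29)×6 = 1518 mm²; tension across gage: (68 − 1×29)×6 = 234 mm². R_n = min(0.6×450×1518, 0.6×345×2388) + 1.0×450×234 = min(409.86, 494.32) + 105.3 = 515.16 kN. φR_n = 0.75 × 515.16 = 386.4 kN.
Tension rupture (net): A_n = (193 − 2×29)×6 = 810 mm² (U = 1.0, A_e = A_n). φR_n = 0.75 × 450 × 810 = 273.4 kN.
Governing: min(954.8, 619.7, 359.6, 386.4, 273.4) = 273.4 kN → net-section rupture.

273.4 kN (net-section rupture governs)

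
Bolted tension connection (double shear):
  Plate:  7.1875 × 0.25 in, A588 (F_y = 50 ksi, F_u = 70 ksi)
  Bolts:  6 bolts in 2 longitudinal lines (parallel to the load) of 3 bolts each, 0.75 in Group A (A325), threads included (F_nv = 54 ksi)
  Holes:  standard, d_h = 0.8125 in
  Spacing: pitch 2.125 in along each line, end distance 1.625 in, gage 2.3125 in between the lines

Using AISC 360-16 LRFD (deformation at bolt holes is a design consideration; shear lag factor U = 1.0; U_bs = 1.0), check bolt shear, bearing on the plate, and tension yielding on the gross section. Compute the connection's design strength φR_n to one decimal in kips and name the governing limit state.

80.9 kips (gross-section yield governs)

Bolt shear: A_b = π(0.75)²/4 = 0.44179 in². φR_n = 0.75 × 54 × 0.44179 × 6 × 2 = 214.7 kips.
Bearing (0.25 in plate, F_u = 70 ksi): end bolts L_c = 1.625 − 0.8125/2 = 1.21875, R_n = min(1.2×1.21875×0.25×70, 2.4×0.75×0.25×70) = 25.594 kips/bolt; interior L_c = 2.125 − 0.8125 = 1.3125, R_n = 27.563 kips/bolt. φR_n = 0.75 × (2×25.594 + 4×27.563) = 121.1 kips.
Tension yield (gross): A_g = 7.1875×0.25 = 1.7969 in². φR_n = 0.90 × 50 × 1.7969 = 80.9 kips.
Governing: min(214.7, 121.1, 80.9) = 80.9 kips → gross-section yield.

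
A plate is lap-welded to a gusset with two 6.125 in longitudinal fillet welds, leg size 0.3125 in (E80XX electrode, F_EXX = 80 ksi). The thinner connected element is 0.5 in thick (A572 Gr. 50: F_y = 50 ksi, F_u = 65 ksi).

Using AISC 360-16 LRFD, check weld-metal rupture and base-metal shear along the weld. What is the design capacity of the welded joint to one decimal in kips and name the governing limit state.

97.4 kips (weld metal governs)

Weld metal: throat = 0.707×0.3125 = 0.22094 in, L = 2×6.125 = 12.25 in. φR_n = 0.75 × 0.6 × 80 × 0.22094 × 12.25 = 97.4 kips.
Base metal shear (0.5 in plate): yield φR_n = 1.0×0.6×50×0.5×12.25 = 183.8 kips; rupture φR_n = 0.75×0.6×65×0.5×12.25 = 179.2 kips; take 179.2 kips (rupture).
Governing: min(97.4, 179.2) = 97.4 kips → weld metal.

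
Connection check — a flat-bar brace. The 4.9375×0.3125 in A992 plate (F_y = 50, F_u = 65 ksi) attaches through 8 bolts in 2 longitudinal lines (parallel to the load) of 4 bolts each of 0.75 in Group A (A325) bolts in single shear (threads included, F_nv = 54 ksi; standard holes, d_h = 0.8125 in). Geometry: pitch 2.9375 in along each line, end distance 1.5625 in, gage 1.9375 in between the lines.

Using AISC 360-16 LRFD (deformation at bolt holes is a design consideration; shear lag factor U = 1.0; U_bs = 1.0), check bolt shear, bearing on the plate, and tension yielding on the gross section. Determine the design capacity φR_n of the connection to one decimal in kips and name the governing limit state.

69.4 kips (gross-section yield governs)

Bolt shear: A_b = π(0.75)²/4 = 0.44179 in². φR_n = 0.75 × 54 × 0.44179 × 8 × 1 = 143.1 kips.
Bearing (0.3125 in plate, F_u = 65 ksi): end bolts L_c = 1.5625 − 0.8125/2 = 1.15625, R_n = min(1.2×1.15625×0.3125×65, 2.4×0.75×0.3125×65) = 28.184 kips/bolt; interior L_c = 2.9375 − 0.8125 = 2.125, R_n = 36.563 kips/bolt. φR_n = 0.75 × (2×28.184 + 6×36.563) = 206.8 kips.
Tension yield (gross): A_g = 4.9375×0.3125 = 1.543 in². φR_n = 0.90 × 50 × 1.543 = 69.4 kips.
Governing: min(143.1, 206.8, 69.4) = 69.4 kips → gross-section yield.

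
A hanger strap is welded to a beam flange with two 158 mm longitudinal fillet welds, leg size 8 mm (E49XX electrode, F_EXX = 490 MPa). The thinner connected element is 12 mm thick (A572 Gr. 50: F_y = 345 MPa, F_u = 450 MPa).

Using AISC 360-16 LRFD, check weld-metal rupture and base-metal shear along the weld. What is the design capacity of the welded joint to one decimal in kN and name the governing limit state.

Weld metal: throat = 0.707×8 = 5.656 mm, L = 2×158 = 316 mm. φR_n = 0.75 × 0.6 × 490 × 5.656 × 316 = 394.1 kN.
Base metal shear (12 mm plate): yield φR_n = 1.0×0.6×345×12×316 = 784.9 kN; rupture φR_n = 0.75×0.6×450×12×316 = 767.9 kN; take 767.9 kN (rupture).
Governing: min(394.1, 767.9) = 394.1 kN → weld metal.

394.1 kN (weld metal governs)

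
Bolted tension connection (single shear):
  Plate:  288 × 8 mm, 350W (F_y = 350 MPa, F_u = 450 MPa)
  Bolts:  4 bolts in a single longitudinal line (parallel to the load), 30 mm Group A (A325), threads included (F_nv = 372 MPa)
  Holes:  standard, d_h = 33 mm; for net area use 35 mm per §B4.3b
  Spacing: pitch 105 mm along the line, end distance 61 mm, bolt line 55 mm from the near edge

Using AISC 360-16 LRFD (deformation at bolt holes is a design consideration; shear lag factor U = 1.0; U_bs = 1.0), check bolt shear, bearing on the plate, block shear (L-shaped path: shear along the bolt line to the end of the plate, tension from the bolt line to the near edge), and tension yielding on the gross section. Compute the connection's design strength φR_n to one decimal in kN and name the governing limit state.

511.9 kN (block shear governs)

Bolt shear: A_b = π(30)²/4 = 706.86 mm². φR_n = 0.75 × 372 × 706.86 × 4 × 1 = 788.9 kN.
Bearing (8 mm plate, F_u = 450 MPa): end bolts L_c = 61 − 33/2 = 44.5, R_n = min(1.2×44.5×8×450, 2.4×30×8×450) = 192.24 kN/bolt; interior L_c = 105 − 33 = 72, R_n = 259.2 kN/bolt. φR_n = 0.75 × (1×192.24 + 3×259.2) = 727.4 kN.
Block shear: shear path 1×[61+3×105] = 1×376 mm, A_gv = 3008, A_nv = 1×(376 − 3.5×35)×8 = 2028 mm²; tension to near edge: (55 − 0.5×35)×8 = 300 mm². R_n = min(0.6×450×2028, 0.6×350×3008) + 1.0×450×300 = min(547.56, 631.68) + 135 = 682.56 kN. φR_n = 0.75 × 682.56 = 511.9 kN.
Tension yield (gross): A_g = 288×8 = 2304 mm². φR_n = 0.90 × 350 × 2304 = 725.8 kN.
Governing: min(788.9, 727.4, 511.9, 725.8) = 511.9 kN → block shear.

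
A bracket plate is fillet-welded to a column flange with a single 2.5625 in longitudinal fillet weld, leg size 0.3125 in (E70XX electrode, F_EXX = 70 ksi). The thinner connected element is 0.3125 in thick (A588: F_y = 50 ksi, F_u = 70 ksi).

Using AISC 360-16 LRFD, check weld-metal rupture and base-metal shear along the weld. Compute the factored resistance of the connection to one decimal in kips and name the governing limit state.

Weld metal: throat = 0.707×0.3125 = 0.22094 in, L = 2.5625 in. φR_n = 0.75 × 0.6 × 70 × 0.22094 × 2.5625 = 17.8 kips.
Base metal shear (0.3125 in plate): yield φR_n = 1.0×0.6×50×0.3125×2.5625 = 24.0 kips; rupture φR_n = 0.75×0.6×70×0.3125×2.5625 = 25.2 kips; take 24.0 kips (yield).
Governing: min(17.8, 24.0) = 17.8 kips → weld metal.

17.8 kips (weld metal governs)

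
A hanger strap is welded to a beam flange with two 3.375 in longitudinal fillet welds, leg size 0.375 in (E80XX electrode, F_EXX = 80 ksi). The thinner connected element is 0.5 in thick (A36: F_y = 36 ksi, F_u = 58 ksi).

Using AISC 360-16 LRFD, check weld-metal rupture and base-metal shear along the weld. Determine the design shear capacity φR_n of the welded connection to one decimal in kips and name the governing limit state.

Weld metal: throat = 0.707×0.375 = 0.26513 in, L = 2×3.375 = 6.75 in. φR_n = 0.75 × 0.6 × 80 × 0.26513 × 6.75 = 64.4 kips.
Base metal shear (0.5 in plate): yield φR_n = 1.0×0.6×36×0.5×6.75 = 72.9 kips; rupture φR_n = 0.75×0.6×58×0.5×6.75 = 88.1 kips; take 72.9 kips (yield).
Governing: min(64.4, 72.9) = 64.4 kips → weld metal.

64.4 kips (weld metal governs)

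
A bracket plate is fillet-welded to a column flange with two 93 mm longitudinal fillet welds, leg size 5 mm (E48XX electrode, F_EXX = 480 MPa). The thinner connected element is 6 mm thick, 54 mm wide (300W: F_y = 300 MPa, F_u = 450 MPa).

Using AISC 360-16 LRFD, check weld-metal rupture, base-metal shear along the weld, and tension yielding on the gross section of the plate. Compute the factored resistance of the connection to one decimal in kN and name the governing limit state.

87.5 kN (gross-section yield governs)

Weld metal: throat = 0.707×5 = 3.535 mm, L = 2×93 = 186 mm. φR_n = 0.75 × 0.6 × 480 × 3.535 × 186 = 142.0 kN.
Base metal shear (6 mm plate): yield φR_n = 1.0×0.6×300×6×186 = 200.9 kN; rupture φR_n = 0.75×0.6×450×6×186 = 226.0 kN; take 200.9 kN (yield).
Tension yield (gross): A_g = 54×6 = 324 mm². φR_n = 0.90 × 300 × 324 = 87.5 kN.
Governing: min(142.0, 200.9, 87.5) = 87.5 kN → gross-section yield.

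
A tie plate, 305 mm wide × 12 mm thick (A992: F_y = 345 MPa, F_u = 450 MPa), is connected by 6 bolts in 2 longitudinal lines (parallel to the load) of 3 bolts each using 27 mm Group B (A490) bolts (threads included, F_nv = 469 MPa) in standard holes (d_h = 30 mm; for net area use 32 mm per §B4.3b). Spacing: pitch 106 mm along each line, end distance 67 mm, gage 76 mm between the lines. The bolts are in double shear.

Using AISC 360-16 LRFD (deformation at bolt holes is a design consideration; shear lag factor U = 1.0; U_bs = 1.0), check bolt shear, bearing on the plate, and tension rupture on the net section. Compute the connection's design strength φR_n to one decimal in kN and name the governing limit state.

976.1 kN (net-section rupture governs)

Bolt shear: A_b = π(27)²/4 = 572.56 mm². φR_n = 0.75 × 469 × 572.56 × 6 × 2 = 2416.8 kN.
Bearing (12 mm plate, F_u = 450 MPa): end bolts L_c = 67 − 30/2 = 52, R_n = min(1.2×52×12×450, 2.4×27×12×450) = 336.96 kN/bolt; interior L_c = 106 − 30 = 76, R_n = 349.92 kN/bolt. φR_n = 0.75 × (2×336.96 + 4×349.92) = 1555.2 kN.
Tension rupture (net): A_n = (305 − 2×32)×12 = 2892 mm² (U = 1.0, A_e = A_n). φR_n = 0.75 × 450 × 2892 = 976.1 kN.
Governing: min(2416.8, 1555.2, 976.1) = 976.1 kN → net-section rupture.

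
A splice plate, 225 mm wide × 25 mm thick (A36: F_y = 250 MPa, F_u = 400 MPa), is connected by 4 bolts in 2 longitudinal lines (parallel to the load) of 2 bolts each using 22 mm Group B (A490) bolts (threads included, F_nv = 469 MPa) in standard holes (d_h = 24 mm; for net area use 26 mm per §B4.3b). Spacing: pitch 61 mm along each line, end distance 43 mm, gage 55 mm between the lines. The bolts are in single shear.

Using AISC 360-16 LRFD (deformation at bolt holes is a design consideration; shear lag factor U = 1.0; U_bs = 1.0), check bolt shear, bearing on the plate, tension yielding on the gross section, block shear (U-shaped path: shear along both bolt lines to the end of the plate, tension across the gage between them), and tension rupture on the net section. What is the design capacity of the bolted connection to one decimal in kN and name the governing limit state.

Bolt shear: A_b = π(22)²/4 = 380.13 mm². φR_n = 0.75 × 469 × 380.13 × 4 × 1 = 534.8 kN.
Bearing (25 mm plate, F_u = 400 MPa): end bolts L_c = 43 − 24/2 = 31, R_n = min(1.2×31×25×400, 2.4×22×25×400) = 372 kN/bolt; interior L_c = 61 − 24 = 37, R_n = 444 kN/bolt. φR_n = 0.75 × (2×372 + 2×444) = 1224.0 kN.
Tension yield (gross): A_g = 225×25 = 5625 mm². φR_n = 0.90 × 250 × 5625 = 1265.6 kN.
Block shear: shear path 2×[43+1×61] = 2×104 mm, A_gv = 5200, A_nv = 2×(104 − 1.5×26)×25 = 3250 mm²; tension across gage: (55 − 1×26)×25 = 725 mm². R_n = min(0.6×400×3250, 0.6×250×5200) + 1.0×400×725 = min(780, 780) + 290 = 1070 kN. φR_n = 0.75 × 1070 = 802.5 kN.
Tension rupture (net): A_n = (225 − 2×26)×25 = 4325 mm² (U = 1.0, A_e = A_n). φR_n = 0.75 × 400 × 4325 = 1297.5 kN.
Governing: min(534.8, 1224.0, 1265.6, 802.5, 1297.5) = 534.8 kN → bolt shear.

534.8 kN (bolt shear governs)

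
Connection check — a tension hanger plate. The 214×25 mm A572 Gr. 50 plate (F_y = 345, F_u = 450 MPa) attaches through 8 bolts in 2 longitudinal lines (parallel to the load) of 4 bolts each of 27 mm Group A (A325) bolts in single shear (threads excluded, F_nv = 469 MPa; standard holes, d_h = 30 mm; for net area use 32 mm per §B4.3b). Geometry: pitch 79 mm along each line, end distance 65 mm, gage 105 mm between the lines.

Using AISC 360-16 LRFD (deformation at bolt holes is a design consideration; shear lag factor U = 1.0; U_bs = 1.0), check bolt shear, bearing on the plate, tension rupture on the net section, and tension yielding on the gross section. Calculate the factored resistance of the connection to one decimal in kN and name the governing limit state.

Bolt shear: A_b = π(27)²/4 = 572.56 mm². φR_n = 0.75 × 469 × 572.56 × 8 × 1 = 1611.2 kN.
Bearing (25 mm plate, F_u = 450 MPa): end bolts L_c = 65 − 30/2 = 50, R_n = min(1.2×50×25×450, 2.4×27×25×450) = 675 kN/bolt; interior L_c = 79 − 30 = 49, R_n = 661.5 kN/bolt. φR_n = 0.75 × (2×675 + 6×661.5) = 3989.3 kN.
Tension rupture (net): A_n = (214 − 2×32)×25 = 3750 mm² (U = 1.0, A_e = A_n). φR_n = 0.75 × 450 × 3750 = 1265.6 kN.
Tension yield (gross): A_g = 214×25 = 5350 mm². φR_n = 0.90 × 345 × 5350 = 1661.2 kN.
Governing: min(1611.2, 3989.3, 1265.6, 1661.2) = 1265.6 kN → net-section rupture.

1265.6 kN (net-section rupture governs)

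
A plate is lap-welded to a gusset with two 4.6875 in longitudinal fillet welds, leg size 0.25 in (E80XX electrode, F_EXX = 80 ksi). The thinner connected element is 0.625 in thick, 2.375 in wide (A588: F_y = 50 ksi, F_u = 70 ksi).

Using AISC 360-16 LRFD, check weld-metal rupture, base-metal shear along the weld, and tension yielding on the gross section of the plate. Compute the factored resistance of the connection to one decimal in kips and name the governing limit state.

Weld metal: throat = 0.707×0.25 = 0.17675 in, L = 2×4.6875 = 9.375 in. φR_n = 0.75 × 0.6 × 80 × 0.17675 × 9.375 = 59.7 kips.
Base metal shear (0.625 in plate): yield φR_n = 1.0×0.6×50×0.625×9.375 = 175.8 kips; rupture φR_n = 0.75×0.6×70×0.625×9.375 = 184.6 kips; take 175.8 kips (yield).
Tension yield (gross): A_g = 2.375×0.625 = 1.4844 in². φR_n = 0.90 × 50 × 1.4844 = 66.8 kips.
Governing: min(59.7, 175.8, 66.8) = 59.7 kips → weld metal.

59.7 kips (weld metal governs)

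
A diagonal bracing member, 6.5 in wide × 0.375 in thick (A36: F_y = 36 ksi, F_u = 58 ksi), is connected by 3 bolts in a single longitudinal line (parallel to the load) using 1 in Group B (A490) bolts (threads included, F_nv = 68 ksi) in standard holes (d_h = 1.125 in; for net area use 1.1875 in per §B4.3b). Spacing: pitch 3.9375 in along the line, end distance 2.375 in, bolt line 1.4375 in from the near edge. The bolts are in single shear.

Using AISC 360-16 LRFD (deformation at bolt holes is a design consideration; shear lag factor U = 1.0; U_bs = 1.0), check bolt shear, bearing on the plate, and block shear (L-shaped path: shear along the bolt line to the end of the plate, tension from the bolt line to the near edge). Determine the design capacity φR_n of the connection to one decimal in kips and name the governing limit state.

Bolt shear: A_b = π(1)²/4 = 0.7854 in². φR_n = 0.75 × 68 × 0.7854 × 3 × 1 = 120.2 kips.
Bearing (0.375 in plate, F_u = 58 ksi): end bolts L_c = 2.375 − 1.125/2 = 1.8125, R_n = min(1.2×1.8125×0.375×58, 2.4×1×0.375×58) = 47.306 kips/bolt; interior L_c = 3.9375 − 1.125 = 2.8125, R_n = 52.2 kips/bolt. φR_n = 0.75 × (1×47.306 + 2×52.2) = 113.8 kips.
Block shear: shear path 1×[2.375+2×3.9375] = 1×10.25 in, A_gv = 3.8438, A_nv = 1×(10.25 − 2.5×1.1875)×0.375 = 2.7305 in²; tension to near edge: (1.4375 − 0.5×1.1875)×0.375 = 0.31641 in². R_n = min(0.6×58×2.7305, 0.6×36×3.8438) + 1.0×58×0.31641 = min(95.021, 83.026) + 18.352 = 101.38 kips. φR_n = 0.75 × 101.38 = 76.0 kips.
Governing: min(120.2, 113.8, 76.0) = 76.0 kips → block shear.

76.0 kips (block shear governs)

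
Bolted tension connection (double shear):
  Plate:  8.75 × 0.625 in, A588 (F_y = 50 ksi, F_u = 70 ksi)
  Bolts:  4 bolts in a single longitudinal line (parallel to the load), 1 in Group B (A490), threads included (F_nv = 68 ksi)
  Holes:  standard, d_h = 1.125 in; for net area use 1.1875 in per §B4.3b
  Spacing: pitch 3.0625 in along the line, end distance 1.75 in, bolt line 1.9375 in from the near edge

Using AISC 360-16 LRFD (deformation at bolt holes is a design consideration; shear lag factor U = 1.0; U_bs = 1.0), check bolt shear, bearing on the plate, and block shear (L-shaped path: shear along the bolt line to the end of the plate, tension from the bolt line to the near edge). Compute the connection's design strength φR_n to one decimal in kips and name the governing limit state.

177.6 kips (block shear governs)

Bolt shear: A_b = π(1)²/4 = 0.7854 in². φR_n = 0.75 × 68 × 0.7854 × 4 × 2 = 320.4 kips.
Bearing (0.625 in plate, F_u = 70 ksi): end bolts L_c = 1.75 − 1.125/2 = 1.1875, R_n = min(1.2×1.1875×0.625×70, 2.4×1×0.625×70) = 62.344 kips/bolt; interior L_c = 3.0625 − 1.125 = 1.9375, R_n = 101.72 kips/bolt. φR_n = 0.75 × (1×62.344 + 3×101.72) = 275.6 kips.
Block shear: shear path 1×[1.75+3×3.0625] = 1×10.9375 in, A_gv = 6.8359, A_nv = 1×(10.9375 − 3.5×1.1875)×0.625 = 4.2383 in²; tension to near edge: (1.9375 − 0.5×1.1875)×0.625 = 0.83984 in². R_n = min(0.6×70×4.2383, 0.6×50×6.8359) + 1.0×70×0.83984 = min(178.01, 205.08) + 58.789 = 236.8 kips. φR_n = 0.75 × 236.8 = 177.6 kips.
Governing: min(320.4, 275.6, 177.6) = 177.6 kips → block shear.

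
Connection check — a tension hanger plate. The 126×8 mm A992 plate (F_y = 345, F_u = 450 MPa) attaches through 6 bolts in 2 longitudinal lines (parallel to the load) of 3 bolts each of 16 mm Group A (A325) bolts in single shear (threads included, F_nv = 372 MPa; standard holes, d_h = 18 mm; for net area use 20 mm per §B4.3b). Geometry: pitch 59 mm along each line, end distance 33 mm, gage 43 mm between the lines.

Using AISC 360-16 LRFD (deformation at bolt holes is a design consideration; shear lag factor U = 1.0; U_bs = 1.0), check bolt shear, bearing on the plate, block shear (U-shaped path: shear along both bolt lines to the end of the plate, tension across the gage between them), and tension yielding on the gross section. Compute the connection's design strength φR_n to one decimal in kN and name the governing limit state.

Bolt shear: A_b = π(16)²/4 = 201.06 mm². φR_n = 0.75 × 372 × 201.06 × 6 × 1 = 336.6 kN.
Bearing (8 mm plate, F_u = 450 MPa): end bolts L_c = 33 − 18/2 = 24, R_n = min(1.2×24×8×450, 2.4×16×8×450) = 103.68 kN/bolt; interior L_c = 59 − 18 = 41, R_n = 138.24 kN/bolt. φR_n = 0.75 × (2×103.68 + 4×138.24) = 570.2 kN.
Block shear: shear path 2×[33+2×59] = 2×151 mm, A_gv = 2416, A_nv = 2×(151 − 2.5×20)×8 = 1616 mm²; tension across gage: (43 − 1×20)×8 = 184 mm². R_n = min(0.6×450×1616, 0.6×345×2416) + 1.0×450×184 = min(436.32, 500.11) + 82.8 = 519.12 kN. φR_n = 0.75 × 519.12 = 389.3 kN.
Tension yield (gross): A_g = 126×8 = 1008 mm². φR_n = 0.90 × 345 × 1008 = 313.0 kN.
Governing: min(336.6, 570.2, 389.3, 313.0) = 313.0 kN → gross-section yield.

313.0 kN (gross-section yield governs)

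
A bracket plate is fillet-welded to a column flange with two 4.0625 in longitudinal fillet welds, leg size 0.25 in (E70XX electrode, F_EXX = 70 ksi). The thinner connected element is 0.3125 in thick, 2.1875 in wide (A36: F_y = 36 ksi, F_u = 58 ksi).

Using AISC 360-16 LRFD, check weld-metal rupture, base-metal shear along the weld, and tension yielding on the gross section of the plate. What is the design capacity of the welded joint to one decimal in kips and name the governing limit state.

Weld metal: throat = 0.707×0.25 = 0.17675 in, L = 2×4.0625 = 8.125 in. φR_n = 0.75 × 0.6 × 70 × 0.17675 × 8.125 = 45.2 kips.
Base metal shear (0.3125 in plate): yield φR_n = 1.0×0.6×36×0.3125×8.125 = 54.8 kips; rupture φR_n = 0.75×0.6×58×0.3125×8.125 = 66.3 kips; take 54.8 kips (yield).
Tension yield (gross): A_g = 2.1875×0.3125 = 0.68359 in². φR_n = 0.90 × 36 × 0.68359 = 22.1 kips.
Governing: min(45.2, 54.8, 22.1) = 22.1 kips → gross-section yield.

22.1 kips (gross-section yield governs)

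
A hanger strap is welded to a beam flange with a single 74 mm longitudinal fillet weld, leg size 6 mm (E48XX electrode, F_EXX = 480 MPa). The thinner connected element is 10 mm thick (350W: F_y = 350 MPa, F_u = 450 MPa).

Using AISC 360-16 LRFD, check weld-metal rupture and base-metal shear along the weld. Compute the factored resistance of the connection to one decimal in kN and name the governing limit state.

Weld metal: throat = 0.707×6 = 4.242 mm, L = 74 mm. φR_n = 0.75 × 0.6 × 480 × 4.242 × 74 = 67.8 kN.
Base metal shear (10 mm plate): yield φR_n = 1.0×0.6×350×10×74 = 155.4 kN; rupture φR_n = 0.75×0.6×450×10×74 = 149.9 kN; take 149.9 kN (rupture).
Governing: min(67.8, 149.9) = 67.8 kN → weld metal.

67.8 kN (weld metal governs)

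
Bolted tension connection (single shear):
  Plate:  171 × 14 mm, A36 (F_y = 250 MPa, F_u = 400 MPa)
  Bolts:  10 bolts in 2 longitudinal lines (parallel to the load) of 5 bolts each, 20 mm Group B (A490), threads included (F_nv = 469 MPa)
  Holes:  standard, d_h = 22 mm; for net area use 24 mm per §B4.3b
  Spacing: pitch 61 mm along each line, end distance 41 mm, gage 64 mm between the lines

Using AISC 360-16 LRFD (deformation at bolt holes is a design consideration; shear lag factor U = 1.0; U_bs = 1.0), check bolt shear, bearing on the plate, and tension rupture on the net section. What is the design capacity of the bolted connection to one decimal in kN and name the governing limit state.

516.6 kN (net-section rupture governs)

Bolt shear: A_b = π(20)²/4 = 314.16 mm². φR_n = 0.75 × 469 × 314.16 × 10 × 1 = 1105.1 kN.
Bearing (14 mm plate, F_u = 400 MPa): end bolts L_c = 41 − 22/2 = 30, R_n = min(1.2×30×14×400, 2.4×20×14×400) = 201.6 kN/bolt; interior L_c = 61 − 22 = 39, R_n = 262.08 kN/bolt. φR_n = 0.75 × (2×201.6 + 8×262.08) = 1874.9 kN.
Tension rupture (net): A_n = (171 − 2×24)×14 = 1722 mm² (U = 1.0, A_e = A_n). φR_n = 0.75 × 400 × 1722 = 516.6 kN.
Governing: min(1105.1, 1874.9, 516.6) = 516.6 kN → net-section rupture.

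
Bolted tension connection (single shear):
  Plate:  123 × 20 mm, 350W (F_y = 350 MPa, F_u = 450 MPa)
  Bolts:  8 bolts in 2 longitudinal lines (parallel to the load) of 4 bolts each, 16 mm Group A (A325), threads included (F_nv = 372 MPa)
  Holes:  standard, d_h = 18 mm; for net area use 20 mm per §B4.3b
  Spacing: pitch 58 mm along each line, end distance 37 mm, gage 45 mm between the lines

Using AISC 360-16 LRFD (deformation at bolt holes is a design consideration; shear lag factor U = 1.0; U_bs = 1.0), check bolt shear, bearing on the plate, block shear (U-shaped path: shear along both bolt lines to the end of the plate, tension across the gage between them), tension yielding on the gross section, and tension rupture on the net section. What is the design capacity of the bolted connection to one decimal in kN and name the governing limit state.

Bolt shear: A_b = π(16)²/4 = 201.06 mm². φR_n = 0.75 × 372 × 201.06 × 8 × 1 = 448.8 kN.
Bearing (20 mm plate, F_u = 450 MPa): end bolts L_c = 37 − 18/2 = 28, R_n = min(1.2×28×20×450, 2.4×16×20×450) = 302.4 kN/bolt; interior L_c = 58 − 18 = 40, R_n = 345.6 kN/bolt. φR_n = 0.75 × (2×302.4 + 6×345.6) = 2008.8 kN.
Block shear: shear path 2×[37+3×58] = 2×211 mm, A_gv = 8440, A_nv = 2×(211 − 3.5×20)×20 = 5640 mm²; tension across gage: (45 − 1×20)×20 = 500 mm². R_n = min(0.6×450×5640, 0.6×350×8440) + 1.0×450×500 = min(1522.8, 1772.4) + 225 = 1747.8 kN. φR_n = 0.75 × 1747.8 = 1310.9 kN.
Tension yield (gross): A_g = 123×20 = 2460 mm². φR_n = 0.90 × 350 × 2460 = 774.9 kN.
Tension rupture (net): A_n = (123 − 2×20)×20 = 1660 mm² (U = 1.0, A_e = A_n). φR_n = 0.75 × 450 × 1660 = 560.3 kN.
Governing: min(448.8, 2008.8, 1310.9, 774.9, 560.3) = 448.8 kN → bolt shear.

448.8 kN (bolt shear governs)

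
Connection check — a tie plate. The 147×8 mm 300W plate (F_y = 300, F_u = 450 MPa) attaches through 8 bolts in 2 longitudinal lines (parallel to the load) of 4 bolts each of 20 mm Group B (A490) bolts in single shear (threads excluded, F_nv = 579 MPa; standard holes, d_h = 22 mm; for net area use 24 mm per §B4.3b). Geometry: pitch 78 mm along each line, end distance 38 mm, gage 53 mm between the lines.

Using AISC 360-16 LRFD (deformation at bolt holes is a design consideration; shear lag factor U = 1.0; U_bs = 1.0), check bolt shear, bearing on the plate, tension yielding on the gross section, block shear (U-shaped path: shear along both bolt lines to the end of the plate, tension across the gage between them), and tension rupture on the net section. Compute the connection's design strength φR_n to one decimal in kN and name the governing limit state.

Bolt shear: A_b = π(20)²/4 = 314.16 mm². φR_n = 0.75 × 579 × 314.16 × 8 × 1 = 1091.4 kN.
Bearing (8 mm plate, F_u = 450 MPa): end bolts L_c = 38 − 22/2 = 27, R_n = min(1.2×27×8×450, 2.4×20×8×450) = 116.64 kN/bolt; interior L_c = 78 − 22 = 56, R_n = 172.8 kN/bolt. φR_n = 0.75 × (2×116.64 + 6×172.8) = 952.6 kN.
Tension yield (gross): A_g = 147×8 = 1176 mm². φR_n = 0.90 × 300 × 1176 = 317.5 kN.
Block shear: shear path 2×[38+3×78] = 2×272 mm, A_gv = 4352, A_nv = 2×(272 − 3.5×24)×8 = 3008 mm²; tension across gage: (53 − 1×24)×8 = 232 mm². R_n = min(0.6×450×3008, 0.6×300×4352) + 1.0×450×232 = min(812.16, 783.36) + 104.4 = 887.76 kN. φR_n = 0.75 × 887.76 = 665.8 kN.
Tension rupture (net): A_n = (147 − 2×24)×8 = 792 mm² (U = 1.0, A_e = A_n). φR_n = 0.75 × 450 × 792 = 267.3 kN.
Governing: min(1091.4, 952.6, 317.5, 665.8, 267.3) = 267.3 kN → net-section rupture.

267.3 kN (net-section rupture governs)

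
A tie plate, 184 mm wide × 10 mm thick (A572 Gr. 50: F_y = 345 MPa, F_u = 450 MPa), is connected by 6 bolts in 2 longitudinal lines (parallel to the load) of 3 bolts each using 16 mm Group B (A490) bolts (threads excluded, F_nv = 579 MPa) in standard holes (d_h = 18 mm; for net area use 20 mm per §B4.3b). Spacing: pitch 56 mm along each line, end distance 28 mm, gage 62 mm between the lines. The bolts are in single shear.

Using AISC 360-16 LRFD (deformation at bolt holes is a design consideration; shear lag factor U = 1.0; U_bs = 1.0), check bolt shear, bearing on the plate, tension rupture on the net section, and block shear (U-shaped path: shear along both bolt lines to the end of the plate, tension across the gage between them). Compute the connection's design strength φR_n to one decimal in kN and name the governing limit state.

Bolt shear: A_b = π(16)²/4 = 201.06 mm². φR_n = 0.75 × 579 × 201.06 × 6 × 1 = 523.9 kN.
Bearing (10 mm plate, F_u = 450 MPa): end bolts L_c = 28 − 18/2 = 19, R_n = min(1.2×19×10×450, 2.4×16×10×450) = 102.6 kN/bolt; interior L_c = 56 − 18 = 38, R_n = 172.8 kN/bolt. φR_n = 0.75 × (2×102.6 + 4×172.8) = 672.3 kN.
Tension rupture (net): A_n = (184 − 2×20)×10 = 1440 mm² (U = 1.0, A_e = A_n). φR_n = 0.75 × 450 × 1440 = 486.0 kN.
Block shear: shear path 2×[28+2×56] = 2×140 mm, A_gv = 2800, A_nv = 2×(140 − 2.5×20)×10 = 1800 mm²; tension across gage: (62 − 1×20)×10 = 420 mm². R_n = min(0.6×450×1800, 0.6×345×2800) + 1.0×450×420 = min(486, 579.6) + 189 = 675 kN. φR_n = 0.75 × 675 = 506.3 kN.
Governing: min(523.9, 672.3, 486.0, 506.3) = 486.0 kN → net-section rupture.

486.0 kN (net-section rupture governs)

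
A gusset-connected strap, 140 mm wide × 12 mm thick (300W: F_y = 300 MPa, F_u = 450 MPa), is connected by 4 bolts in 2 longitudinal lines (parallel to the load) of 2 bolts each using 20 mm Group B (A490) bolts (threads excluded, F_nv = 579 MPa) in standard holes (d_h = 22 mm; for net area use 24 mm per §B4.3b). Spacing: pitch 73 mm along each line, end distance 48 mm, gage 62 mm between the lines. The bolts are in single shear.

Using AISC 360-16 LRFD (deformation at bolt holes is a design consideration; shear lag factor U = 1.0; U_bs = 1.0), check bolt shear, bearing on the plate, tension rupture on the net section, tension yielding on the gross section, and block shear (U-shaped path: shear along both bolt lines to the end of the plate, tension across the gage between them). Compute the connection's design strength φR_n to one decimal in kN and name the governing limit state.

Bolt shear: A_b = π(20)²/4 = 314.16 mm². φR_n = 0.75 × 579 × 314.16 × 4 × 1 = 545.7 kN.
Bearing (12 mm plate, F_u = 450 MPa): end bolts L_c = 48 − 22/2 = 37, R_n = min(1.2×37×12×450, 2.4×20×12×450) = 239.76 kN/bolt; interior L_c = 73 − 22 = 51, R_n = 259.2 kN/bolt. φR_n = 0.75 × (2×239.76 + 2×259.2) = 748.4 kN.
Tension rupture (net): A_n = (140 − 2×24)×12 = 1104 mm² (U = 1.0, A_e = A_n). φR_n = 0.75 × 450 × 1104 = 372.6 kN.
Tension yield (gross): A_g = 140×12 = 1680 mm². φR_n = 0.90 × 300 × 1680 = 453.6 kN.
Block shear: shear path 2×[48+1×73] = 2×121 mm, A_gv = 2904, A_nv = 2×(121 − 1.5×24)×12 = 2040 mm²; tension across gage: (62 − 1×24)×12 = 456 mm². R_n = min(0.6×450×2040, 0.6×300×2904) + 1.0×450×456 = min(550.8, 522.72) + 205.2 = 727.92 kN. φR_n = 0.75 × 727.92 = 545.9 kN.
Governing: min(545.7, 748.4, 372.6, 453.6, 545.9) = 372.6 kN → net-section rupture.

372.6 kN (net-section rupture governs)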